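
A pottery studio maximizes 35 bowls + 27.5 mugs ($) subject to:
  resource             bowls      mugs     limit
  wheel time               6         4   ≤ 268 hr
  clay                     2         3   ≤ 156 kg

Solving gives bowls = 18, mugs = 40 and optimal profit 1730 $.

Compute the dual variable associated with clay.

Both wheel time and clay are binding at x*.
The binding rows give the dual system: 6·y_wheel time + 2·y_clay = 35 and 4·y_wheel time + 3·y_clay = 27.5.
→ y_wheel time = 5 and y_clay = 2.5.
Shadow price of clay = 2.5.

2.5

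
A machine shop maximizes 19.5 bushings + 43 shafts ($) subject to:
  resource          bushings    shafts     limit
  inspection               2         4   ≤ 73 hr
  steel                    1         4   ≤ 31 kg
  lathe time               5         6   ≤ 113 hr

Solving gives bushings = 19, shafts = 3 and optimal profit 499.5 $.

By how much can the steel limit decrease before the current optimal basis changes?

Binding constraints: steel, lathe time. The basis is B = [[1,4],[5,6]] with det -14.
Per unit decrease in steel, x* moves by d = (0.4286, -0.3571).
The basis stays optimal until shafts reaches 0; allowable decrease = 8.4 kg.

8.4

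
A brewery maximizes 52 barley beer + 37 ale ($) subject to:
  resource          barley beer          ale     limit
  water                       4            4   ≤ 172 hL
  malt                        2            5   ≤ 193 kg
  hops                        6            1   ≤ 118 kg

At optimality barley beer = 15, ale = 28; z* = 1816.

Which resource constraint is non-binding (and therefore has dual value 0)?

malt

water: 172/172 (binding)
malt: 170/193 (slack 23)
hops: 118/118 (binding)
By complementary slackness, a constraint with positive slack has shadow price 0 → malt.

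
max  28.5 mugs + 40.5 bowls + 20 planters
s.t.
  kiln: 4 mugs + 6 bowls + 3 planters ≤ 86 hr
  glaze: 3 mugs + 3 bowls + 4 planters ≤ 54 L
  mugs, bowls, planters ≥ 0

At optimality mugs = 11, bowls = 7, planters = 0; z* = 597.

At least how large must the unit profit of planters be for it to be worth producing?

At the optimum: kiln uses 86 of 86 (binding); glaze uses 54 of 54 (binding).
The binding rows give the dual system: 4·y_kiln + 3·y_glaze = 28.5 and 6·y_kiln + 3·y_glaze = 40.5.
Solving: y_kiln = 6, y_glaze = 1.5.
planters enters the basis when its profit ≥ yᵀa₃ = 6·3 + 1.5·4 = 24.

24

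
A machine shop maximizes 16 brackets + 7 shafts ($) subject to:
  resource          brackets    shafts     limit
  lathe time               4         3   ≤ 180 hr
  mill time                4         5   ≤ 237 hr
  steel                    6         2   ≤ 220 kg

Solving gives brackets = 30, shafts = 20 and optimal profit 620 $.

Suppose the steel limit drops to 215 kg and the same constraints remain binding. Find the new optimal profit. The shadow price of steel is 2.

Δb = -5, so new z* = 620 + (2)·(-5) = 620 − 10 = 610.

610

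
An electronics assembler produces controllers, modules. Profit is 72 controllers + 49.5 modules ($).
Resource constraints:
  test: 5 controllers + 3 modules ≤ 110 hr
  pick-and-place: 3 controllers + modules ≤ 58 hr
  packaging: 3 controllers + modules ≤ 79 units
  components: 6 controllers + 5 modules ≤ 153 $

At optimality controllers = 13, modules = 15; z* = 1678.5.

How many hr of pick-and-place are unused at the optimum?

4

pick-and-place used = 3·13 + 1·15 = 54; slack = 58 − 54 = 4.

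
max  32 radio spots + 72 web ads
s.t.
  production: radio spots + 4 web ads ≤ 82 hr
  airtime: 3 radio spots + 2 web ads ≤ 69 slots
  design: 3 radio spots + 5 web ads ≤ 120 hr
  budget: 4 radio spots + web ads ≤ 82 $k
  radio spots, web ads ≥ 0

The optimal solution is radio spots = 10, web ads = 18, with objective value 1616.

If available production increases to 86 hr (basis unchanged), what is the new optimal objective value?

Check each constraint at x*: production 82/82 (tight); airtime 66/69 (slack 3); design 120/120 (tight); budget 58/82 (slack 24).
Since airtime, budget are not tight, their duals are 0.
Dual feasibility on the basic columns requires 1·y_production + 3·y_design = 32, 4·y_production + 5·y_design = 72.
Solving: y_production = 8, y_design = 8.
Δz = y_production·Δb = 8 × (4) = 32, so new z* = 1616 + 32 = 1648.

1648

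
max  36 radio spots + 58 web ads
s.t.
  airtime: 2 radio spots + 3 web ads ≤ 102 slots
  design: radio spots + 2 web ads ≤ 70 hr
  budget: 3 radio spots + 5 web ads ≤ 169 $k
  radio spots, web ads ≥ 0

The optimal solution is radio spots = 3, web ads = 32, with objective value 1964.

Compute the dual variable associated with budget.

At the optimum: airtime uses 102 of 102 (binding); design uses 67 of 70 (slack = 3); budget uses 169 of 169 (binding).
Since design is not tight, its dual is 0.
The binding rows give the dual system: 2·y_airtime + 3·y_budget = 36 and 3·y_airtime + 5·y_budget = 58.
This yields shadow prices y_airtime = 6, y_budget = 8.
Shadow price of budget = 8.

8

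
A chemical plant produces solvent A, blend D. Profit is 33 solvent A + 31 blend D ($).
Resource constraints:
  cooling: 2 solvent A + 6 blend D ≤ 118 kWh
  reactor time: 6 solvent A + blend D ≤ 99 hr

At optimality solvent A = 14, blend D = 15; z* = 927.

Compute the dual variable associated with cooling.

Both cooling and reactor time are binding at x*.
Dual feasibility on the basic columns requires 2·y_cooling + 6·y_reactor time = 33, 6·y_cooling + 1·y_reactor time = 31.
→ y_cooling = 4.5 and y_reactor time = 4.
Shadow price of cooling = 4.5.

4.5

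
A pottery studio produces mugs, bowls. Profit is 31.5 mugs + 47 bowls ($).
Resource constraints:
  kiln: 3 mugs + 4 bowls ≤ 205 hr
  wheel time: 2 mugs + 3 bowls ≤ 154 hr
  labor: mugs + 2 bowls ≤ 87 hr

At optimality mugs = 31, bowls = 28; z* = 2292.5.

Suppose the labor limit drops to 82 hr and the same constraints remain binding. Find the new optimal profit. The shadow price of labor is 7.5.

2255

Δb = -5, so new z* = 2292.5 + (7.5)·(-5) = 2292.5 − 37.5 = 2255.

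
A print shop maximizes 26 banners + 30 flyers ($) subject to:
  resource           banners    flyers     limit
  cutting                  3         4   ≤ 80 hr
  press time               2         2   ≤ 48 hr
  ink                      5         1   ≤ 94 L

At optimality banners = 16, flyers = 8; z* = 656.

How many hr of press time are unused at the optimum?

0

press time used = 2·16 + 2·8 = 48; slack = 48 − 48 = 0.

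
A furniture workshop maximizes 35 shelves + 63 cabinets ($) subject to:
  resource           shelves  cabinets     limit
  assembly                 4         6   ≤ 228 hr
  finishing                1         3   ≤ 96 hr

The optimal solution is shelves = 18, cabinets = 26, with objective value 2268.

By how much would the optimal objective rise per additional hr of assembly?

Both assembly and finishing are binding at x*.
The binding rows give the dual system: 4·y_assembly + 1·y_finishing = 35 and 6·y_assembly + 3·y_finishing = 63.
→ y_assembly = 7 and y_finishing = 7.
Shadow price of assembly = 7.

7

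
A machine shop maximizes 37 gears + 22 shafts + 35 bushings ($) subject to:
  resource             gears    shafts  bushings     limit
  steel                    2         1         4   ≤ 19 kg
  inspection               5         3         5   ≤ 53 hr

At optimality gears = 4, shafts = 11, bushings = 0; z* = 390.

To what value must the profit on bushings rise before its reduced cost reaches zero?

At the optimum: steel uses 19 of 19 (binding); inspection uses 53 of 53 (binding).
Dual feasibility on the basic columns requires 2·y_steel + 5·y_inspection = 37, 1·y_steel + 3·y_inspection = 22.
Solving: y_steel = 1, y_inspection = 7.
bushings enters the basis when its profit ≥ yᵀa₃ = 1·4 + 7·5 = 39.

39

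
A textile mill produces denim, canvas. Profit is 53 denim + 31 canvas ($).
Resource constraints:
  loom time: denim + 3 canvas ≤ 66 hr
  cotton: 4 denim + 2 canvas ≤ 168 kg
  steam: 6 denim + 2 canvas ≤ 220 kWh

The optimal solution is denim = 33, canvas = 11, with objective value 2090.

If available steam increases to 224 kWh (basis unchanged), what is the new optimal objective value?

2122

Check each constraint at x*: loom time 66/66 (tight); cotton 154/168 (slack 14); steam 220/220 (tight).
By complementary slackness, y = 0 for the non-binding constraint.
The binding rows give the dual system: 1·y_loom time + 6·y_steam = 53 and 3·y_loom time + 2·y_steam = 31.
Solving: y_loom time = 5, y_steam = 8.
Δz = y_steam·Δb = 8 × (4) = 32, so new z* = 2090 + 32 = 2122.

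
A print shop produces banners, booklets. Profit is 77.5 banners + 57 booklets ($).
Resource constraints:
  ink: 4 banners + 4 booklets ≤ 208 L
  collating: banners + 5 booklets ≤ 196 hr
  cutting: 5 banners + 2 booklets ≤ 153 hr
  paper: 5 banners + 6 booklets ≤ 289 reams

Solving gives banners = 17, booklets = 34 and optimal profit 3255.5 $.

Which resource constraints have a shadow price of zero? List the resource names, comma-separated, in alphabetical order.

ink: 204/208 (slack 4)
collating: 187/196 (slack 9)
cutting: 153/153 (binding)
paper: 289/289 (binding)
By complementary slackness, a constraint with positive slack has shadow price 0 → collating, ink.

collating, ink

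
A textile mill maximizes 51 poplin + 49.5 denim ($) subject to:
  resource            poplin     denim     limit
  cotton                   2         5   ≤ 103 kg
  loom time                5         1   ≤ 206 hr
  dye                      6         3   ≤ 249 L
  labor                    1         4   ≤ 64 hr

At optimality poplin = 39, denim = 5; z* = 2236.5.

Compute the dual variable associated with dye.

6.5

Binding: cotton and dye. Non-binding: loom time (6 unused), labor (5 unused).
Since loom time, labor are not tight, their duals are 0.
The binding rows give the dual system: 2·y_cotton + 6·y_dye = 51 and 5·y_cotton + 3·y_dye = 49.5.
Solving: y_cotton = 6, y_dye = 6.5.
Shadow price of dye = 6.5.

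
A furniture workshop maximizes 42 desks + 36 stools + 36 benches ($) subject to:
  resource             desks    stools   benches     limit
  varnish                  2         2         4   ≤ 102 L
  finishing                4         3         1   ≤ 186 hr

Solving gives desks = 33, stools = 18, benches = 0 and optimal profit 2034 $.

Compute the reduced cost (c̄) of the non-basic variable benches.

-6

Check each constraint at x*: varnish 102/102 (tight); finishing 186/186 (tight).
From A_Bᵀ y = c: 2·y_varnish + 4·y_finishing = 42; 2·y_varnish + 3·y_finishing = 36.
→ y_varnish = 9 and y_finishing = 6.
Reduced cost of benches: c₃ − yᵀa₃ = 36 − (9·4 + 6·1) = 36 − 42 = -6.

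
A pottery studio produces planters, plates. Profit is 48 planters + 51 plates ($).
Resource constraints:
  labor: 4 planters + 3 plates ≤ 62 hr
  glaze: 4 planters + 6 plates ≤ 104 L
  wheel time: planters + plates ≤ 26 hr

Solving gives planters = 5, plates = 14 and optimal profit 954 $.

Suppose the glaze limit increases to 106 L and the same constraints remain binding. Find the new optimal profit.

964

Binding: labor and glaze. Non-binding: wheel time (7 unused).
Since wheel time is not tight, its dual is 0.
From A_Bᵀ y = c: 4·y_labor + 4·y_glaze = 48; 3·y_labor + 6·y_glaze = 51.
This yields shadow prices y_labor = 7, y_glaze = 5.
Δz = y_glaze·Δb = 5 × (2) = 10, so new z* = 954 + 10 = 964.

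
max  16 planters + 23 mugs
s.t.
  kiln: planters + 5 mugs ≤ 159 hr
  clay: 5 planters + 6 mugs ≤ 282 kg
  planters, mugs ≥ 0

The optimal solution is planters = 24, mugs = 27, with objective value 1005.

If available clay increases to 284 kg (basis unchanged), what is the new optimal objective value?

Both kiln and clay are binding at x*.
From A_Bᵀ y = c: 1·y_kiln + 5·y_clay = 16; 5·y_kiln + 6·y_clay = 23.
Solving: y_kiln = 1, y_clay = 3.
Δz = y_clay·Δb = 3 × (2) = 6, so new z* = 1005 + 6 = 1011.

1011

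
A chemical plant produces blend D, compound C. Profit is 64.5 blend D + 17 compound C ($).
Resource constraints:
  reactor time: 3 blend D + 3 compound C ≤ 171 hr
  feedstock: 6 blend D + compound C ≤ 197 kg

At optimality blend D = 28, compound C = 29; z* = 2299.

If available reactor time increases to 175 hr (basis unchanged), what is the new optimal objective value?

Check each constraint at x*: reactor time 171/171 (tight); feedstock 197/197 (tight).
From A_Bᵀ y = c: 3·y_reactor time + 6·y_feedstock = 64.5; 3·y_reactor time + 1·y_feedstock = 17.
Solving: y_reactor time = 2.5, y_feedstock = 9.5.
Δz = y_reactor time·Δb = 2.5 × (4) = 10, so new z* = 2299 + 10 = 2309.

2309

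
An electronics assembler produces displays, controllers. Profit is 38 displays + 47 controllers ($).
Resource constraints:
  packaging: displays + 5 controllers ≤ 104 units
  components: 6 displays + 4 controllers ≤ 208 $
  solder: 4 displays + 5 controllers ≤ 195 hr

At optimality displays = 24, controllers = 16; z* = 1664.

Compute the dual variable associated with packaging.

Binding: packaging and components. Non-binding: solder (19 unused).
Since solder is not tight, its dual is 0.
The binding rows give the dual system: 1·y_packaging + 6·y_components = 38 and 5·y_packaging + 4·y_components = 47.
→ y_packaging = 5 and y_components = 5.5.
Shadow price of packaging = 5.

5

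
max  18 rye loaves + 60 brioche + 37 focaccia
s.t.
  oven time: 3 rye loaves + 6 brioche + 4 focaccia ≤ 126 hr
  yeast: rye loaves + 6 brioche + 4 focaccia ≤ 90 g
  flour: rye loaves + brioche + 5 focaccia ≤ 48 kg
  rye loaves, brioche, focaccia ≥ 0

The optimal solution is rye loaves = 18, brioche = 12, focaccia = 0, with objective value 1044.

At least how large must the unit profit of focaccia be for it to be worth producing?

40

At the optimum: oven time uses 126 of 126 (binding); yeast uses 90 of 90 (binding); flour uses 30 of 48 (slack = 18).
Slack constraints have shadow price 0 (complementary slackness).
The binding rows give the dual system: 3·y_oven time + 1·y_yeast = 18 and 6·y_oven time + 6·y_yeast = 60.
→ y_oven time = 4 and y_yeast = 6.
focaccia enters the basis when its profit ≥ yᵀa₃ = 4·4 + 6·4 = 40.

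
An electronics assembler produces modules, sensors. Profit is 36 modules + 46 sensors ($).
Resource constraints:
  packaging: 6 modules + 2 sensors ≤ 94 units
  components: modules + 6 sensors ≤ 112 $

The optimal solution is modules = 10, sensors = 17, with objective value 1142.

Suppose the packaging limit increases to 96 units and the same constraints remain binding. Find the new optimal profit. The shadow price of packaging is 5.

Δb = 2, so new z* = 1142 + (5)·(2) = 1142 + 10 = 1152.

1152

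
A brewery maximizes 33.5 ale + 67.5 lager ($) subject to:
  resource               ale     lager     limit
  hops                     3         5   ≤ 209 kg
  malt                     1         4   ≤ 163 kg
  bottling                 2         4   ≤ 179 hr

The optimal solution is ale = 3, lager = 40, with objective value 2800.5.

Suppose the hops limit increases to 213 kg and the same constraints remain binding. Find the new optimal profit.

Check each constraint at x*: hops 209/209 (tight); malt 163/163 (tight); bottling 166/179 (slack 13).
By complementary slackness, y = 0 for the non-binding constraint.
The binding rows give the dual system: 3·y_hops + 1·y_malt = 33.5 and 5·y_hops + 4·y_malt = 67.5.
Solving: y_hops = 9.5, y_malt = 5.
Δz = y_hops·Δb = 9.5 × (4) = 38, so new z* = 2800.5 + 38 = 2838.5.

2838.5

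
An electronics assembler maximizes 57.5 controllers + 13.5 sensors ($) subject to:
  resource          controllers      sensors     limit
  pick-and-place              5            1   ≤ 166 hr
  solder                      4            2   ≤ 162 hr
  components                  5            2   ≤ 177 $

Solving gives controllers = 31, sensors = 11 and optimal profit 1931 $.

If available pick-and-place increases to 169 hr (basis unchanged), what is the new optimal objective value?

1959.5

At the optimum: pick-and-place uses 166 of 166 (binding); solder uses 146 of 162 (slack = 16); components uses 177 of 177 (binding).
Slack constraints have shadow price 0 (complementary slackness).
The binding rows give the dual system: 5·y_pick-and-place + 5·y_components = 57.5 and 1·y_pick-and-place + 2·y_components = 13.5.
→ y_pick-and-place = 9.5 and y_components = 2.
Δz = y_pick-and-place·Δb = 9.5 × (3) = 28.5, so new z* = 1931 + 28.5 = 1959.5.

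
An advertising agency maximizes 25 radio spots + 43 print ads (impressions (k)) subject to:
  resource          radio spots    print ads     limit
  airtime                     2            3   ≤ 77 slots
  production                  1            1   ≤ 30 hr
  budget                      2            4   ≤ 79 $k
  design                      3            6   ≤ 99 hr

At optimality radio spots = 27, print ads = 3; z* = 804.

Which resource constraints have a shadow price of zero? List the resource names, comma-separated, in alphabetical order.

airtime: 63/77 (slack 14)
production: 30/30 (binding)
budget: 66/79 (slack 13)
design: 99/99 (binding)
By complementary slackness, a constraint with positive slack has shadow price 0 → airtime, budget.

airtime, budget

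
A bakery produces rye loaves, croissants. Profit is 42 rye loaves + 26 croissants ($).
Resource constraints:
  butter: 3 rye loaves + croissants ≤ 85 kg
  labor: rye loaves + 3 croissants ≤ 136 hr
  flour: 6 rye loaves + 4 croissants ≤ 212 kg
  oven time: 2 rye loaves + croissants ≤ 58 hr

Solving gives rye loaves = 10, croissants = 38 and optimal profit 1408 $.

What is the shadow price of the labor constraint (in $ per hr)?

0

Binding: flour and oven time. Non-binding: butter (17 unused), labor (12 unused).
Slack constraints have shadow price 0 (complementary slackness).
The binding rows give the dual system: 6·y_flour + 2·y_oven time = 42 and 4·y_flour + 1·y_oven time = 26.
→ y_flour = 5 and y_oven time = 6.
Shadow price of labor = 0.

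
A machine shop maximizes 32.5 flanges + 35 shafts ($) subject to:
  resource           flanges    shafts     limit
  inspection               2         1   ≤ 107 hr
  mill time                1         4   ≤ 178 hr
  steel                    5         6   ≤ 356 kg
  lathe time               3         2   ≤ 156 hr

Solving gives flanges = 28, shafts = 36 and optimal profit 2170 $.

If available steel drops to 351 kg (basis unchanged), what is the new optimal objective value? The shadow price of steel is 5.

2145

Δb = -5, so new z* = 2170 + (5)·(-5) = 2170 − 25 = 2145.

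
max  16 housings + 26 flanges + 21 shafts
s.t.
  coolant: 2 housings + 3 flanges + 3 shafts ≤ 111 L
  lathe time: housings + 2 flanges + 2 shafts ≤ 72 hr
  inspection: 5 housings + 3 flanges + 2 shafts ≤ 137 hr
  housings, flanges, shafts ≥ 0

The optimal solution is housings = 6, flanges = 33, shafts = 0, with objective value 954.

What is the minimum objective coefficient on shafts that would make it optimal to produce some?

Binding: coolant and lathe time. Non-binding: inspection (8 unused).
Slack constraints have shadow price 0 (complementary slackness).
The binding rows give the dual system: 2·y_coolant + 1·y_lathe time = 16 and 3·y_coolant + 2·y_lathe time = 26.
→ y_coolant = 6 and y_lathe time = 4.
shafts enters the basis when its profit ≥ yᵀa₃ = 6·3 + 4·2 = 26.

26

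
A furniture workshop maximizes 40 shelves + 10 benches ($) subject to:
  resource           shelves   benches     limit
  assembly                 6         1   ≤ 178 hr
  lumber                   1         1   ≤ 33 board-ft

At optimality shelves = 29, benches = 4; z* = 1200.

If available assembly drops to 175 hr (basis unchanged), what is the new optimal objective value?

Both assembly and lumber are binding at x*.
From A_Bᵀ y = c: 6·y_assembly + 1·y_lumber = 40; 1·y_assembly + 1·y_lumber = 10.
Solving: y_assembly = 6, y_lumber = 4.
Δz = y_assembly·Δb = 6 × (-3) = -18, so new z* = 1200 − 18 = 1182.

1182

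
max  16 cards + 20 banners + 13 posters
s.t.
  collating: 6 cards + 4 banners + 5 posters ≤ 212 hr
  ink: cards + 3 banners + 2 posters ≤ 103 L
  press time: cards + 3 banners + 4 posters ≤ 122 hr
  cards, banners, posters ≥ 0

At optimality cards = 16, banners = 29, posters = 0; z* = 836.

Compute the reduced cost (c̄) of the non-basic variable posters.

-5

Binding: collating and ink. Non-binding: press time (19 unused).
By complementary slackness, y = 0 for the non-binding constraint.
Dual feasibility on the basic columns requires 6·y_collating + 1·y_ink = 16, 4·y_collating + 3·y_ink = 20.
Solving: y_collating = 2, y_ink = 4.
Reduced cost of posters: c₃ − yᵀa₃ = 13 − (2·5 + 4·2) = 13 − 18 = -5.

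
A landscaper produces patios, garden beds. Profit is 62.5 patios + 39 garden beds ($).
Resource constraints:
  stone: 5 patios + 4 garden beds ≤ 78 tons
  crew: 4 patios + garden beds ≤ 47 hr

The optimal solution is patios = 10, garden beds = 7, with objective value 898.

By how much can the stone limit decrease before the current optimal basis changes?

Binding constraints: stone, crew. The basis is B = [[5,4],[4,1]] with det -11.
Per unit decrease in stone, x* moves by d = (0.0909, -0.3636).
The basis stays optimal until garden beds reaches 0; allowable decrease = 19.25 tons.

19.25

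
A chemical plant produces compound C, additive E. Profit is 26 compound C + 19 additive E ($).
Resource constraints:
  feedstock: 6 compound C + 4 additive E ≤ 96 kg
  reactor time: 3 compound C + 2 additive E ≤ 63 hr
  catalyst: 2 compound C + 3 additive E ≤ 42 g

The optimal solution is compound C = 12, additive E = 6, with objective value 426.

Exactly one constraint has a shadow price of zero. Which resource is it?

reactor time

feedstock: 96/96 (binding)
reactor time: 48/63 (slack 15)
catalyst: 42/42 (binding)
By complementary slackness, a constraint with positive slack has shadow price 0 → reactor time.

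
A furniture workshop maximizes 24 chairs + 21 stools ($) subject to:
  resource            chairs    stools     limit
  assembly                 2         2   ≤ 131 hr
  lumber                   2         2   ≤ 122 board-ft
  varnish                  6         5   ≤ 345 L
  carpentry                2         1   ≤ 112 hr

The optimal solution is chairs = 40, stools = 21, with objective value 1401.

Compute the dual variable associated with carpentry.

At the optimum: assembly uses 122 of 131 (slack = 9); lumber uses 122 of 122 (binding); varnish uses 345 of 345 (binding); carpentry uses 101 of 112 (slack = 11).
Slack constraints have shadow price 0 (complementary slackness).
The binding rows give the dual system: 2·y_lumber + 6·y_varnish = 24 and 2·y_lumber + 5·y_varnish = 21.
→ y_lumber = 3 and y_varnish = 3.
Shadow price of carpentry = 0.

0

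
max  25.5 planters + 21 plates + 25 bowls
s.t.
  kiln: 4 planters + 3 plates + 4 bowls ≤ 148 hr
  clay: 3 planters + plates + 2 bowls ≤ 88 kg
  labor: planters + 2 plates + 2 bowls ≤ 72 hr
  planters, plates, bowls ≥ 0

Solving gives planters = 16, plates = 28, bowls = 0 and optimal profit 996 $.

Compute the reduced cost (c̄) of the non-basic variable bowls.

-2

Check each constraint at x*: kiln 148/148 (tight); clay 76/88 (slack 12); labor 72/72 (tight).
Slack constraints have shadow price 0 (complementary slackness).
The binding rows give the dual system: 4·y_kiln + 1·y_labor = 25.5 and 3·y_kiln + 2·y_labor = 21.
→ y_kiln = 6 and y_labor = 1.5.
Reduced cost of bowls: c₃ − yᵀa₃ = 25 − (6·4 + 1.5·2) = 25 − 27 = -2.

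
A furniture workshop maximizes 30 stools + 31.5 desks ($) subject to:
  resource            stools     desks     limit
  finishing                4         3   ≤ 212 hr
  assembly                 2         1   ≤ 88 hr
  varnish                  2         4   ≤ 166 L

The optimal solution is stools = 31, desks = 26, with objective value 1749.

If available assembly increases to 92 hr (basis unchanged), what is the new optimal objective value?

Binding: assembly and varnish. Non-binding: finishing (10 unused).
Slack constraints have shadow price 0 (complementary slackness).
The binding rows give the dual system: 2·y_assembly + 2·y_varnish = 30 and 1·y_assembly + 4·y_varnish = 31.5.
→ y_assembly = 9.5 and y_varnish = 5.5.
Δz = y_assembly·Δb = 9.5 × (4) = 38, so new z* = 1749 + 38 = 1787.

1787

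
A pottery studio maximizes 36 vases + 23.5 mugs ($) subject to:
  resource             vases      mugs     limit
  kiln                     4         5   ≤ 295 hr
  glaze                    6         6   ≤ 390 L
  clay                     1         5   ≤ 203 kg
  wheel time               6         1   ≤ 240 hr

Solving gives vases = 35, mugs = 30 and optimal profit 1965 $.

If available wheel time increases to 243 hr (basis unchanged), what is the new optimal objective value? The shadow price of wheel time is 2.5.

1972.5

Δb = 3, so new z* = 1965 + (2.5)·(3) = 1965 + 7.5 = 1972.5.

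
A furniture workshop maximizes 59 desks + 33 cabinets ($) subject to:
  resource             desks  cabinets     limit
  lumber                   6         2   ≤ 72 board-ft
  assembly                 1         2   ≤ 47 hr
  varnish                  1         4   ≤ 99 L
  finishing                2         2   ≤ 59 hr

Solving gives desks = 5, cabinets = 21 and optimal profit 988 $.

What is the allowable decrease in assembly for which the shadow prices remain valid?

Binding constraints: lumber, assembly. The basis is B = [[6,2],[1,2]] with det 10.
Per unit decrease in assembly, x* moves by d = (0.2, -0.6).
The basis stays optimal until cabinets reaches 0; allowable decrease = 35 hr.

35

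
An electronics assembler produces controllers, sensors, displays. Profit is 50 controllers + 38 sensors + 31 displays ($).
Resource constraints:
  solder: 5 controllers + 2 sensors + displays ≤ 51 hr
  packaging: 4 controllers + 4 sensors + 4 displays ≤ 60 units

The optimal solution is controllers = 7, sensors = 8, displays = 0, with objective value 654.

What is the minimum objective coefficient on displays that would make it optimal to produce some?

34

Check each constraint at x*: solder 51/51 (tight); packaging 60/60 (tight).
From A_Bᵀ y = c: 5·y_solder + 4·y_packaging = 50; 2·y_solder + 4·y_packaging = 38.
→ y_solder = 4 and y_packaging = 7.5.
displays enters the basis when its profit ≥ yᵀa₃ = 4·1 + 7.5·4 = 34.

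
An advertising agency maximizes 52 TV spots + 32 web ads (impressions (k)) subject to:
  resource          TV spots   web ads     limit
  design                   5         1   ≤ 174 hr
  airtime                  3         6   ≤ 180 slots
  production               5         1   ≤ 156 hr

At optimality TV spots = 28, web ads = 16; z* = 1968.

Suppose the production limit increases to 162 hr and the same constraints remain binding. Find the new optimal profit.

2016

Binding: airtime and production. Non-binding: design (18 unused).
By complementary slackness, y = 0 for the non-binding constraint.
From A_Bᵀ y = c: 3·y_airtime + 5·y_production = 52; 6·y_airtime + 1·y_production = 32.
This yields shadow prices y_airtime = 4, y_production = 8.
Δz = y_production·Δb = 8 × (6) = 48, so new z* = 1968 + 48 = 2016.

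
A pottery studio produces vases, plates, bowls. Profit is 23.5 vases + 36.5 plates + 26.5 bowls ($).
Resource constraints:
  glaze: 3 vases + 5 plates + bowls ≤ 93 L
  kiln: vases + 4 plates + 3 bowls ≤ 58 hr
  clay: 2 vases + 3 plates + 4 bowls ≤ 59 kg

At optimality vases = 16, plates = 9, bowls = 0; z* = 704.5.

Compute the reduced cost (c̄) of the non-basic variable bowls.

-8

Check each constraint at x*: glaze 93/93 (tight); kiln 52/58 (slack 6); clay 59/59 (tight).
Since kiln is not tight, its dual is 0.
Dual feasibility on the basic columns requires 3·y_glaze + 2·y_clay = 23.5, 5·y_glaze + 3·y_clay = 36.5.
This yields shadow prices y_glaze = 2.5, y_clay = 8.
Reduced cost of bowls: c₃ − yᵀa₃ = 26.5 − (2.5·1 + 8·4) = 26.5 − 34.5 = -8.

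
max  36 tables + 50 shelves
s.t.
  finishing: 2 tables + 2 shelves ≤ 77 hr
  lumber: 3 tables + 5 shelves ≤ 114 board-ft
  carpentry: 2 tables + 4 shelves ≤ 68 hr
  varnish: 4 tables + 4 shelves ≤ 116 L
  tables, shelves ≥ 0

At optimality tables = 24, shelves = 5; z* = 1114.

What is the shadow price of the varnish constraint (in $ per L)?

5.5

Check each constraint at x*: finishing 58/77 (slack 19); lumber 97/114 (slack 17); carpentry 68/68 (tight); varnish 116/116 (tight).
Since finishing, lumber are not tight, their duals are 0.
From A_Bᵀ y = c: 2·y_carpentry + 4·y_varnish = 36; 4·y_carpentry + 4·y_varnish = 50.
This yields shadow prices y_carpentry = 7, y_varnish = 5.5.
Shadow price of varnish = 5.5.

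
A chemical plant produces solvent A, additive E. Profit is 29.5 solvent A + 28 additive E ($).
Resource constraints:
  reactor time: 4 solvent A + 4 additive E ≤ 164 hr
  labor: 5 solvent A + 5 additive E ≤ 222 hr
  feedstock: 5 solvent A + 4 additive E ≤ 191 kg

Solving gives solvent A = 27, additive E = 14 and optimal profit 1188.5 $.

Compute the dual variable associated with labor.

0

At the optimum: reactor time uses 164 of 164 (binding); labor uses 205 of 222 (slack = 17); feedstock uses 191 of 191 (binding).
Since labor is not tight, its dual is 0.
Dual feasibility on the basic columns requires 4·y_reactor time + 5·y_feedstock = 29.5, 4·y_reactor time + 4·y_feedstock = 28.
This yields shadow prices y_reactor time = 5.5, y_feedstock = 1.5.
Shadow price of labor = 0.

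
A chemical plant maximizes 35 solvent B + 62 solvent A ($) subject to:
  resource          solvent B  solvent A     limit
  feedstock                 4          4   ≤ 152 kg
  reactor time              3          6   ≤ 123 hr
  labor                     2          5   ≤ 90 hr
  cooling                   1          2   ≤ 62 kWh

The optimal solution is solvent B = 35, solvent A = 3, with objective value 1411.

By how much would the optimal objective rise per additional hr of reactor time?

Check each constraint at x*: feedstock 152/152 (tight); reactor time 123/123 (tight); labor 85/90 (slack 5); cooling 41/62 (slack 21).
Slack constraints have shadow price 0 (complementary slackness).
The binding rows give the dual system: 4·y_feedstock + 3·y_reactor time = 35 and 4·y_feedstock + 6·y_reactor time = 62.
Solving: y_feedstock = 2, y_reactor time = 9.
Shadow price of reactor time = 9.

9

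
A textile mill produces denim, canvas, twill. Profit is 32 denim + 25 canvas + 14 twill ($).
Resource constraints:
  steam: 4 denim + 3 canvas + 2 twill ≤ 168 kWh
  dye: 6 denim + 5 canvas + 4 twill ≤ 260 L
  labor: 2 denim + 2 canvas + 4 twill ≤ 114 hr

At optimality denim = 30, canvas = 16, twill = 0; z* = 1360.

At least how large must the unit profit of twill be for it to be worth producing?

18

Binding: steam and dye. Non-binding: labor (22 unused).
By complementary slackness, y = 0 for the non-binding constraint.
Dual feasibility on the basic columns requires 4·y_steam + 6·y_dye = 32, 3·y_steam + 5·y_dye = 25.
→ y_steam = 5 and y_dye = 2.
twill enters the basis when its profit ≥ yᵀa₃ = 5·2 + 2·4 = 18.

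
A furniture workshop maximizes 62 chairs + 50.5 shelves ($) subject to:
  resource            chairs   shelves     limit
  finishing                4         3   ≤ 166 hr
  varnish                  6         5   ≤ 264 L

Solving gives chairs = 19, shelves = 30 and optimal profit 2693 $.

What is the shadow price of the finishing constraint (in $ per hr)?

3.5

Check each constraint at x*: finishing 166/166 (tight); varnish 264/264 (tight).
From A_Bᵀ y = c: 4·y_finishing + 6·y_varnish = 62; 3·y_finishing + 5·y_varnish = 50.5.
Solving: y_finishing = 3.5, y_varnish = 8.
Shadow price of finishing = 3.5.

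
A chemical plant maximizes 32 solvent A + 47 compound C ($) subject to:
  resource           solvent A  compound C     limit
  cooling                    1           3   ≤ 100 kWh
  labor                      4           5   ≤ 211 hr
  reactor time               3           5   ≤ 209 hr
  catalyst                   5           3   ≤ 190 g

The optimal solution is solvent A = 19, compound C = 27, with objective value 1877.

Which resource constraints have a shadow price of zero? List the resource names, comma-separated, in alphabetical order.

catalyst, reactor time

cooling: 100/100 (binding)
labor: 211/211 (binding)
reactor time: 192/209 (slack 17)
catalyst: 176/190 (slack 14)
By complementary slackness, a constraint with positive slack has shadow price 0 → catalyst, reactor time.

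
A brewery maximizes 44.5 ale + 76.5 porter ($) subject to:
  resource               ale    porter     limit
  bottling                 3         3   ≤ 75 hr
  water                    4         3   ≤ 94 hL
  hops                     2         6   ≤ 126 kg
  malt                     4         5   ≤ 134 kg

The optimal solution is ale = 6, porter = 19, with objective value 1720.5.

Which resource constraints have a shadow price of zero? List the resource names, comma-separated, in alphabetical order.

malt, water

bottling: 75/75 (binding)
water: 81/94 (slack 13)
hops: 126/126 (binding)
malt: 119/134 (slack 15)
By complementary slackness, a constraint with positive slack has shadow price 0 → malt, water.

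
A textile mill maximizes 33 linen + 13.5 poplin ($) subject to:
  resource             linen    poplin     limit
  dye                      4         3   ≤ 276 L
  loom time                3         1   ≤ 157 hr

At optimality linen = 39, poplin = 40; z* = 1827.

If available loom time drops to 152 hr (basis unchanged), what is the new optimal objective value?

Check each constraint at x*: dye 276/276 (tight); loom time 157/157 (tight).
Dual feasibility on the basic columns requires 4·y_dye + 3·y_loom time = 33, 3·y_dye + 1·y_loom time = 13.5.
Solving: y_dye = 1.5, y_loom time = 9.
Δz = y_loom time·Δb = 9 × (-5) = -45, so new z* = 1827 − 45 = 1782.

1782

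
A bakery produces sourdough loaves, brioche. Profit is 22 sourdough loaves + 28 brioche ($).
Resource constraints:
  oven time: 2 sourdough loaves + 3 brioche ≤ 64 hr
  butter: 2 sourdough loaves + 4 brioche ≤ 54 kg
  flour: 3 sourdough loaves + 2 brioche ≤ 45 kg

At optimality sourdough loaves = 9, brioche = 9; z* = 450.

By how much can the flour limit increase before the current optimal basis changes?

36

Binding constraints: butter, flour. The basis is B = [[2,4],[3,2]] with det -8.
Per unit increase in flour, x* moves by d = (0.5, -0.25).
The basis stays optimal until brioche reaches 0; allowable increase = 36 kg.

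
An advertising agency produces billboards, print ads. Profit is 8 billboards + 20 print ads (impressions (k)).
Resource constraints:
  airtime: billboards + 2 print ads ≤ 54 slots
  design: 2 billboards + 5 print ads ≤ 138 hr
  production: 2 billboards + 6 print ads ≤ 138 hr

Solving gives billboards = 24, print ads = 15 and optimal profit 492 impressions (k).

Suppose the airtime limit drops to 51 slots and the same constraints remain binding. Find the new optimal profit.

480

At the optimum: airtime uses 54 of 54 (binding); design uses 123 of 138 (slack = 15); production uses 138 of 138 (binding).
By complementary slackness, y = 0 for the non-binding constraint.
From A_Bᵀ y = c: 1·y_airtime + 2·y_production = 8; 2·y_airtime + 6·y_production = 20.
→ y_airtime = 4 and y_production = 2.
Δz = y_airtime·Δb = 4 × (-3) = -12, so new z* = 492 − 12 = 480.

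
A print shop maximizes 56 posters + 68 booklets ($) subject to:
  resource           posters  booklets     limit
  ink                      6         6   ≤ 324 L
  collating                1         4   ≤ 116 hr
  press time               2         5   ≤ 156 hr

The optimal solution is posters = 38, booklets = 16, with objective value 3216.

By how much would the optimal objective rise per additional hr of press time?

4

Binding: ink and press time. Non-binding: collating (14 unused).
Since collating is not tight, its dual is 0.
From A_Bᵀ y = c: 6·y_ink + 2·y_press time = 56; 6·y_ink + 5·y_press time = 68.
This yields shadow prices y_ink = 8, y_press time = 4.
Shadow price of press time = 4.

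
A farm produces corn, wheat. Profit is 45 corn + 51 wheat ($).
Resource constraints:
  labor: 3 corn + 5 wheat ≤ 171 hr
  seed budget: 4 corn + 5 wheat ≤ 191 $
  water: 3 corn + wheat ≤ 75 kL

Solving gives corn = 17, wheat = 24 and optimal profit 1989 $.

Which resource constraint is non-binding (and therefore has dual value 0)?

labor: 171/171 (binding)
seed budget: 188/191 (slack 3)
water: 75/75 (binding)
By complementary slackness, a constraint with positive slack has shadow price 0 → seed budget.

seed budget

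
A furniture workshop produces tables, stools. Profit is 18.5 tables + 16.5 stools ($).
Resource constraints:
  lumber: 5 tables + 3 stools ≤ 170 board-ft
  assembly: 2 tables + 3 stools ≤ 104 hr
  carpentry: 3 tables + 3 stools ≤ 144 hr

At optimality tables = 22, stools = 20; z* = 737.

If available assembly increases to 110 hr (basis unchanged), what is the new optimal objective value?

755

Binding: lumber and assembly. Non-binding: carpentry (18 unused).
Slack constraints have shadow price 0 (complementary slackness).
The binding rows give the dual system: 5·y_lumber + 2·y_assembly = 18.5 and 3·y_lumber + 3·y_assembly = 16.5.
Solving: y_lumber = 2.5, y_assembly = 3.
Δz = y_assembly·Δb = 3 × (6) = 18, so new z* = 737 + 18 = 755.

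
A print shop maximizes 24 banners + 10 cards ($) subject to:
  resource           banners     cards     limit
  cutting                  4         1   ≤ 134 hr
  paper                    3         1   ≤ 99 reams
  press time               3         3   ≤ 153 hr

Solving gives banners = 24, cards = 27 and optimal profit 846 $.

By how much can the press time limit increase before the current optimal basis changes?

Binding constraints: paper, press time. The basis is B = [[3,1],[3,3]] with det 6.
Per unit increase in press time, x* moves by d = (-0.1667, 0.5).
The basis stays optimal until banners reaches 0; allowable increase = 144 hr.

144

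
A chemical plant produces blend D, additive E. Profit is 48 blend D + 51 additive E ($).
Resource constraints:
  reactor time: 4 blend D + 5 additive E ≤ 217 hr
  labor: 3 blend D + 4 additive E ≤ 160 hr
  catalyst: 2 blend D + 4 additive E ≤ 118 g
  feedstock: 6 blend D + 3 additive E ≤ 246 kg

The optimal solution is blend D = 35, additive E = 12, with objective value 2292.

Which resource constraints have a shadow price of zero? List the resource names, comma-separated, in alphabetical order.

labor, reactor time

reactor time: 200/217 (slack 17)
labor: 153/160 (slack 7)
catalyst: 118/118 (binding)
feedstock: 246/246 (binding)
By complementary slackness, a constraint with positive slack has shadow price 0 → labor, reactor time.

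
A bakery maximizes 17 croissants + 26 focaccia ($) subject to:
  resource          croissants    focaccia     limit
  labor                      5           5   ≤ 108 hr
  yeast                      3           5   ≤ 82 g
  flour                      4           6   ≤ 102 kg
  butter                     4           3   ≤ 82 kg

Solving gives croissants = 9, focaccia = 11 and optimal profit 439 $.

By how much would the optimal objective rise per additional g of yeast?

At the optimum: labor uses 100 of 108 (slack = 8); yeast uses 82 of 82 (binding); flour uses 102 of 102 (binding); butter uses 69 of 82 (slack = 13).
By complementary slackness, y = 0 for the non-binding constraints.
From A_Bᵀ y = c: 3·y_yeast + 4·y_flour = 17; 5·y_yeast + 6·y_flour = 26.
Solving: y_yeast = 1, y_flour = 3.5.
Shadow price of yeast = 1.

1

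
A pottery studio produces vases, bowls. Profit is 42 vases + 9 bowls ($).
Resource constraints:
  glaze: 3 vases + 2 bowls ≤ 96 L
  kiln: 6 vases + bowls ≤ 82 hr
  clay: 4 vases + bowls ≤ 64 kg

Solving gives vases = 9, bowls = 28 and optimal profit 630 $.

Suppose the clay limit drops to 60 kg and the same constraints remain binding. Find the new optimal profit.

Binding: kiln and clay. Non-binding: glaze (13 unused).
Slack constraints have shadow price 0 (complementary slackness).
Dual feasibility on the basic columns requires 6·y_kiln + 4·y_clay = 42, 1·y_kiln + 1·y_clay = 9.
Solving: y_kiln = 3, y_clay = 6.
Δz = y_clay·Δb = 6 × (-4) = -24, so new z* = 630 − 24 = 606.

606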